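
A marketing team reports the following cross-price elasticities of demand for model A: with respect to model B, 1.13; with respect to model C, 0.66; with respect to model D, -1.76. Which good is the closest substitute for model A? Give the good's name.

model B

Substitutes have ε > 0. Among the positive values, 1.13 (model B) is largest.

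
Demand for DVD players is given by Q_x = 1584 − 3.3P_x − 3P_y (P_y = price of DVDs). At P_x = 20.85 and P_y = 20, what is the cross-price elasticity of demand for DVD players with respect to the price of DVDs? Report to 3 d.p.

-0.041

At P_x = 20.85 and P_y = 20: Q_x = 1455.195.
∂Q_x/∂P_y = -3.
ε = (∂Q_x/∂P_y)(P_y/Q_x) = -3 × (20/1455.195) ≈ -0.041.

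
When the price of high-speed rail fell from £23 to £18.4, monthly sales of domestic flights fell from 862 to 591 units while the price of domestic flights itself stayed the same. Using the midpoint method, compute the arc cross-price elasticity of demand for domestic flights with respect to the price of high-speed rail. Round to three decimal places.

ΔQ_A = 591 − 862 = -271; ΔP_B = 18.4 − 23 = -4.6.
Midpoints: Q̄_A = 726.5, P̄_B = 20.70.
ε = (ΔQ_A/Q̄_A)/(ΔP_B/P̄_B) = (-271/726.5)/(-4.6/20.70) ≈ 1.679.
ε > 0: domestic flights and high-speed rail are substitutes.

1.679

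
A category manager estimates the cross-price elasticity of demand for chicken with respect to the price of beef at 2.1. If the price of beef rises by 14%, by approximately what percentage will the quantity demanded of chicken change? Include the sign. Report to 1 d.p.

%ΔQ ≈ ε × %ΔP of beef = 2.1 × (14%) = 29.4%.
Demand for chicken rises by about 29.4%.

29.4%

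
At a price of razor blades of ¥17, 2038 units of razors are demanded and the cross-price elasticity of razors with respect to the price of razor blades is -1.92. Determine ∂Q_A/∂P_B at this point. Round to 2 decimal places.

-230.17

ε = (∂Q_A/∂P_B)·(P_B/Q_A) ⇒ ∂Q_A/∂P_B = ε·Q_A/P_B = -1.92 × 2038/17 ≈ -230.17.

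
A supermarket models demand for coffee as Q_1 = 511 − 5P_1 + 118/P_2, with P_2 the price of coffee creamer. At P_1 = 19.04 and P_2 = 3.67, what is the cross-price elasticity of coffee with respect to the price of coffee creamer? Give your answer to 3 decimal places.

-0.072

At P_1 = 19.04 and P_2 = 3.67: Q_1 = 447.953.
∂Q_1/∂P_2 = −118/P_2² = -8.7609.
ε = (∂Q_1/∂P_2)(P_2/Q_1) = -8.7609 × (3.67/447.953) ≈ -0.072.
ε < 0: complements.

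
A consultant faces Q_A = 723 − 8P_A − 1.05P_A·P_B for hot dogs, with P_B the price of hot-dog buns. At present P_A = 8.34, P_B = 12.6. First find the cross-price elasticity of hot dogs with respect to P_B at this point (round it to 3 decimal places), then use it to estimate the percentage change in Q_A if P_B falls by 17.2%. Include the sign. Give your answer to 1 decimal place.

At P_A = 8.34, P_B = 12.6: Q_A = 545.942.
∂Q_A/∂P_B = -1.05P_A = -8.7570.
ε = (∂Q_A/∂P_B)(P_B/Q_A) = -8.7570 × 12.6/545.942 ≈ -0.202.
%ΔQ_A ≈ ε × %ΔP_B = -0.202 × (-17.2%) = 3.5%.

3.5%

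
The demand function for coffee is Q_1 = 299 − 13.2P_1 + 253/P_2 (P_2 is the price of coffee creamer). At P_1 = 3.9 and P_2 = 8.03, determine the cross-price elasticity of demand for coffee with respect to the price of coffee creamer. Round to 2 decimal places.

-0.11

At P_1 = 3.9 and P_2 = 8.03: Q_1 = 279.027.
∂Q_1/∂P_2 = −253/P_2² = -3.9236.
ε = (∂Q_1/∂P_2)(P_2/Q_1) = -3.9236 × (8.03/279.027) ≈ -0.11.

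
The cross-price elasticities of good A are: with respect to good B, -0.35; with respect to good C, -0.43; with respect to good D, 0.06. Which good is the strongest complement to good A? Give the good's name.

Complements have ε < 0. The most negative value is -0.43 (good C).

good C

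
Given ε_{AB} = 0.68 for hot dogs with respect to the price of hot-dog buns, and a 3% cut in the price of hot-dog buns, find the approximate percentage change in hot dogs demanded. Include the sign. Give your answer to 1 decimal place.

%ΔQ ≈ ε × %ΔP of hot-dog buns = 0.68 × (-3%) = -2.0%.
Demand for hot dogs falls by about 2.0%.

-2.0%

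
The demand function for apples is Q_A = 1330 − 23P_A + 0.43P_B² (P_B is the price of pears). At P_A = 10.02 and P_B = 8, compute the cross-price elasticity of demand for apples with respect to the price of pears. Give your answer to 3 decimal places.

0.049

At P_A = 10.02 and P_B = 8: Q_A = 1127.06.
∂Q_A/∂P_B = 0.86P_B = 0.86(8) = 6.8800.
ε = (∂Q_A/∂P_B)(P_B/Q_A) = 6.8800 × (8/1127.06) ≈ 0.049.
ε > 0: substitutes.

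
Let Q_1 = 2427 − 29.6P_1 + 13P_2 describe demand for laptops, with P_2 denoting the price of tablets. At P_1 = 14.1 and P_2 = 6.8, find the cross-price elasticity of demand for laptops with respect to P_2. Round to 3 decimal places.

0.042

At P_1 = 14.1 and P_2 = 6.8: Q_1 = 2098.04.
∂Q_1/∂P_2 = 13.
ε = (∂Q_1/∂P_2)(P_2/Q_1) = 13 × (6.8/2098.04) ≈ 0.042.
Since ε > 0, laptops and tablets are substitutes.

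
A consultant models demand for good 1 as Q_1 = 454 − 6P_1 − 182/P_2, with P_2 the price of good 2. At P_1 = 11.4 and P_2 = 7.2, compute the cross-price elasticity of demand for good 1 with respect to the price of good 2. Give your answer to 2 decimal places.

At P_1 = 11.4 and P_2 = 7.2: Q_1 = 360.322.
∂Q_1/∂P_2 = 182/P_2² = 3.5108.
ε = (∂Q_1/∂P_2)(P_2/Q_1) = 3.5108 × (7.2/360.322) ≈ 0.07.

0.07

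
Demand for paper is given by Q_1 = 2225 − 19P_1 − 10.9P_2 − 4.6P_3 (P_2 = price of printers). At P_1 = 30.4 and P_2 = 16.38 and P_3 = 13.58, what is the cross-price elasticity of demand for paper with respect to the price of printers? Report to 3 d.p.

-0.127

At P_1 = 30.4 and P_2 = 16.38 and P_3 = 13.58: Q_1 = 1406.39.
∂Q_1/∂P_2 = -10.9.
ε = (∂Q_1/∂P_2)(P_2/Q_1) = -10.9 × (16.38/1406.39) ≈ -0.127.
Since ε < 0, paper and printers are complements.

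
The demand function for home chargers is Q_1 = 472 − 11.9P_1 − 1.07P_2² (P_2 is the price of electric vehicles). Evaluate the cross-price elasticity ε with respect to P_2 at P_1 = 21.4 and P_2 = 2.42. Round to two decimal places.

At P_1 = 21.4 and P_2 = 2.42: Q_1 = 211.074.
∂Q_1/∂P_2 = -2.14P_2 = -2.14(2.42) = -5.1788.
ε = (∂Q_1/∂P_2)(P_2/Q_1) = -5.1788 × (2.42/211.074) ≈ -0.06.

-0.06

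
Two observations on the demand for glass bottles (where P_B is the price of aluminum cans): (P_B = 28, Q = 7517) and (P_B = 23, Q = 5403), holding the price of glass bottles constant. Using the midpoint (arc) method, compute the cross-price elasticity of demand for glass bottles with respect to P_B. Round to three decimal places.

ΔQ_A = 5403 − 7517 = -2114; ΔP_B = 23 − 28 = -5.
Midpoints: Q̄_A = 6460.0, P̄_B = 25.50.
ε = (ΔQ_A/Q̄_A)/(ΔP_B/P̄_B) = (-2114/6460.0)/(-5/25.50) ≈ 1.669.

1.669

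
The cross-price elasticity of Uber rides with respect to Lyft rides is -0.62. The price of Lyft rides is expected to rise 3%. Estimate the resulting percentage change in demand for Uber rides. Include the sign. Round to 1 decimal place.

-1.9%

%ΔQ ≈ ε × %ΔP of Lyft rides = -0.62 × (3%) = -1.9%.
Demand for Uber rides falls by about 1.9%.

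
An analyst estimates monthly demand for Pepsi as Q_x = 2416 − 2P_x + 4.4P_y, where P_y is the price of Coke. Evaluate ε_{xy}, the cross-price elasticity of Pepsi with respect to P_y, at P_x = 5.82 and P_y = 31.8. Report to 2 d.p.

At P_x = 5.82 and P_y = 31.8: Q_x = 2544.28.
∂Q_x/∂P_y = 4.4.
ε = (∂Q_x/∂P_y)(P_y/Q_x) = 4.4 × (31.8/2544.28) ≈ 0.05.

0.05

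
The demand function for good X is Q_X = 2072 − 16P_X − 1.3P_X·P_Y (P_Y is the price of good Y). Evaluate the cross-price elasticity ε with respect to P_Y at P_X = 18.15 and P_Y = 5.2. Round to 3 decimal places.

At P_X = 18.15 and P_Y = 5.2: Q_X = 1658.906.
∂Q_X/∂P_Y = -1.3P_X = -1.3(18.15) = -23.5950.
ε = (∂Q_X/∂P_Y)(P_Y/Q_X) = -23.5950 × (5.2/1658.906) ≈ -0.074.

-0.074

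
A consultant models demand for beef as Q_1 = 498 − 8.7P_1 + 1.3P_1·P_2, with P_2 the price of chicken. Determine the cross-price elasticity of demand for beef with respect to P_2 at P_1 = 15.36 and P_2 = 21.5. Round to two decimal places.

At P_1 = 15.36 and P_2 = 21.5: Q_1 = 793.68.
∂Q_1/∂P_2 = 1.3P_1 = 1.3(15.36) = 19.9680.
ε = (∂Q_1/∂P_2)(P_2/Q_1) = 19.9680 × (21.5/793.68) ≈ 0.54.

0.54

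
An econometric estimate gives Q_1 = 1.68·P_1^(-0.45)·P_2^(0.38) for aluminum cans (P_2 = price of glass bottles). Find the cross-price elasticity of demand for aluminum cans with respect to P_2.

In a log-linear (constant-elasticity) demand function, the coefficient on the exponent of P_2 is the cross-price elasticity.
ε = 0.38. Positive, so aluminum cans and glass bottles are substitutes.

0.38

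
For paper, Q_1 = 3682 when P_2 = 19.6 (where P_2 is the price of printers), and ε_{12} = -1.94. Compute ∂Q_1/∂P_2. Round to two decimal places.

ε = (∂Q_1/∂P_2)·(P_2/Q_1) ⇒ ∂Q_1/∂P_2 = ε·Q_1/P_2 = -1.94 × 3682/19.6 ≈ -364.44.

-364.44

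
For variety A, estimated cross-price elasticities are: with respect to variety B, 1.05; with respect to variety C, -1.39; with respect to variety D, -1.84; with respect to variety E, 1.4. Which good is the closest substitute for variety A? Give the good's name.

variety E

Substitutes have ε > 0. Among the positive values, 1.4 (variety E) is largest.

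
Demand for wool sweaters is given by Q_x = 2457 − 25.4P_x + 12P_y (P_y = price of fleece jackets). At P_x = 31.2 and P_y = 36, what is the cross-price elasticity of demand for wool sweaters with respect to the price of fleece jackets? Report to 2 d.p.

0.21

At P_x = 31.2 and P_y = 36: Q_x = 2096.52.
∂Q_x/∂P_y = 12.
ε = (∂Q_x/∂P_y)(P_y/Q_x) = 12 × (36/2096.52) ≈ 0.21.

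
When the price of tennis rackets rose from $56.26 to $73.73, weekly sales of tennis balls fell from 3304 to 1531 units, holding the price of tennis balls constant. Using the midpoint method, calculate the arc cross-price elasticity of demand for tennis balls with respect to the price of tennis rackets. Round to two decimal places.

ΔQ_A = 1531 − 3304 = -1773; ΔP_B = 73.73 − 56.26 = 17.47.
Midpoints: Q̄_A = 2417.5, P̄_B = 65.00.
ε = (ΔQ_A/Q̄_A)/(ΔP_B/P̄_B) = (-1773/2417.5)/(17.47/65.00) ≈ -2.73.

-2.73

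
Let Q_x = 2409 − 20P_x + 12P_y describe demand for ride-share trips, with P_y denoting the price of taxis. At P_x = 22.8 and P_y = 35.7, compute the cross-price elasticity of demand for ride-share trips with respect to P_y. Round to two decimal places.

At P_x = 22.8 and P_y = 35.7: Q_x = 2381.4.
∂Q_x/∂P_y = 12.
ε = (∂Q_x/∂P_y)(P_y/Q_x) = 12 × (35.7/2381.4) ≈ 0.18.
Since ε > 0, ride-share trips and taxis are substitutes.

0.18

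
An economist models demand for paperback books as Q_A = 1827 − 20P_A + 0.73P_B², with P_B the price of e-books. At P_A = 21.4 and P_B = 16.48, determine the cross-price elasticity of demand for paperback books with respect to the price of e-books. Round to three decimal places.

At P_A = 21.4 and P_B = 16.48: Q_A = 1597.261.
∂Q_A/∂P_B = 1.46P_B = 1.46(16.48) = 24.0608.
ε = (∂Q_A/∂P_B)(P_B/Q_A) = 24.0608 × (16.48/1597.261) ≈ 0.248.

0.248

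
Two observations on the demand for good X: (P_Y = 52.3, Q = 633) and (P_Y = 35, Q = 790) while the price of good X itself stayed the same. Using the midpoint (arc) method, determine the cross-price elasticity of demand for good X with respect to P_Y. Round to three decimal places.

-0.557

ΔQ_X = 790 − 633 = 157; ΔP_Y = 35 − 52.3 = -17.3.
Midpoints: Q̄_X = 711.5, P̄_Y = 43.65.
ε = (ΔQ_X/Q̄_X)/(ΔP_Y/P̄_Y) = (157/711.5)/(-17.3/43.65) ≈ -0.557.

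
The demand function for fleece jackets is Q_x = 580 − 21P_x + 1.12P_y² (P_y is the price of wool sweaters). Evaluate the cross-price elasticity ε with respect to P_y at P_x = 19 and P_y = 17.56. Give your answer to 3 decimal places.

At P_x = 19 and P_y = 17.56: Q_x = 526.356.
∂Q_x/∂P_y = 2.24P_y = 2.24(17.56) = 39.3344.
ε = (∂Q_x/∂P_y)(P_y/Q_x) = 39.3344 × (17.56/526.356) ≈ 1.312.

1.312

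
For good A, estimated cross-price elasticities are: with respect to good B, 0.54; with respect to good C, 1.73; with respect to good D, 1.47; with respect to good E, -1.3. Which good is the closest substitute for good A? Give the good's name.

Substitutes have ε > 0. Among the positive values, 1.73 (good C) is largest.

good C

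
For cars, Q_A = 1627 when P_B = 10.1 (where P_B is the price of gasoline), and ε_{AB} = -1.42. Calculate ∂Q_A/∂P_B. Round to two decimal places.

ε = (∂Q_A/∂P_B)·(P_B/Q_A) ⇒ ∂Q_A/∂P_B = ε·Q_A/P_B = -1.42 × 1627/10.1 ≈ -228.75.

-228.75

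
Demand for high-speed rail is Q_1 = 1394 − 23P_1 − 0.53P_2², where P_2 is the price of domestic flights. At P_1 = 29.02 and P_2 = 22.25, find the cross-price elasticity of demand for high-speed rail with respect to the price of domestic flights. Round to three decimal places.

At P_1 = 29.02 and P_2 = 22.25: Q_1 = 464.157.
∂Q_1/∂P_2 = -1.06P_2 = -1.06(22.25) = -23.5850.
ε = (∂Q_1/∂P_2)(P_2/Q_1) = -23.5850 × (22.25/464.157) ≈ -1.131.
ε < 0: complements.

-1.131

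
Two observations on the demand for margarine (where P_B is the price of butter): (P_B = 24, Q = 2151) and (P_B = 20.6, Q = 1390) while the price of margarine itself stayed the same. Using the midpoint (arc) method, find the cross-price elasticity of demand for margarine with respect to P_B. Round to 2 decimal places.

2.82

ΔQ_A = 1390 − 2151 = -761; ΔP_B = 20.6 − 24 = -3.4.
Midpoints: Q̄_A = 1770.5, P̄_B = 22.30.
ε = (ΔQ_A/Q̄_A)/(ΔP_B/P̄_B) = (-761/1770.5)/(-3.4/22.30) ≈ 2.82.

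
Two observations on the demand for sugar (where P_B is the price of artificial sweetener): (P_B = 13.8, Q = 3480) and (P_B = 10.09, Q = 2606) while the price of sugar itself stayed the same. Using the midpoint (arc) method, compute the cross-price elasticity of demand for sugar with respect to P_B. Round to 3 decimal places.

0.925

ΔQ_A = 2606 − 3480 = -874; ΔP_B = 10.09 − 13.8 = -3.71.
Midpoints: Q̄_A = 3043.0, P̄_B = 11.95.
ε = (ΔQ_A/Q̄_A)/(ΔP_B/P̄_B) = (-874/3043.0)/(-3.71/11.95) ≈ 0.925.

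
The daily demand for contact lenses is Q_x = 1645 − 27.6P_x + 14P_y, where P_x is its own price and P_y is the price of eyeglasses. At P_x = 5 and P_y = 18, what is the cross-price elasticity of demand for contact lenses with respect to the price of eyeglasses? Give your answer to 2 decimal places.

0.14

At P_x = 5 and P_y = 18: Q_x = 1759.
∂Q_x/∂P_y = 14.
ε = (∂Q_x/∂P_y)(P_y/Q_x) = 14 × (18/1759) ≈ 0.14.
Since ε > 0, contact lenses and eyeglasses are substitutes.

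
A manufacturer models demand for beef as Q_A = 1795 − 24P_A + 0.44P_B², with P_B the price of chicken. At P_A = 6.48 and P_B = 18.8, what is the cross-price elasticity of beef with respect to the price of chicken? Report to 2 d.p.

At P_A = 6.48 and P_B = 18.8: Q_A = 1794.994.
∂Q_A/∂P_B = 0.88P_B = 0.88(18.8) = 16.5440.
ε = (∂Q_A/∂P_B)(P_B/Q_A) = 16.5440 × (18.8/1794.994) ≈ 0.17.

0.17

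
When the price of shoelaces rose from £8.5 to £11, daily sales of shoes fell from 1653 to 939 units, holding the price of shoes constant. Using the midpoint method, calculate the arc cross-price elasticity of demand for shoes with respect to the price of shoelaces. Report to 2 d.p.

ΔQ_A = 939 − 1653 = -714; ΔP_B = 11 − 8.5 = 2.5.
Midpoints: Q̄_A = 1296.0, P̄_B = 9.75.
ε = (ΔQ_A/Q̄_A)/(ΔP_B/P̄_B) = (-714/1296.0)/(2.5/9.75) ≈ -2.15.

-2.15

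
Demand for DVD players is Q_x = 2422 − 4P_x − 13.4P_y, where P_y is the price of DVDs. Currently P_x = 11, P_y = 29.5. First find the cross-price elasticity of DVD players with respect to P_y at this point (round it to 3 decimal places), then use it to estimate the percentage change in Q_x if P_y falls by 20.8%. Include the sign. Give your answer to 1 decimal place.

4.1%

At P_x = 11, P_y = 29.5: Q_x = 1982.7.
∂Q_x/∂P_y = -13.4.
ε = (∂Q_x/∂P_y)(P_y/Q_x) = -13.4000 × 29.5/1982.7 ≈ -0.199.
%ΔQ_x ≈ ε × %ΔP_y = -0.199 × (-20.8%) = 4.1%.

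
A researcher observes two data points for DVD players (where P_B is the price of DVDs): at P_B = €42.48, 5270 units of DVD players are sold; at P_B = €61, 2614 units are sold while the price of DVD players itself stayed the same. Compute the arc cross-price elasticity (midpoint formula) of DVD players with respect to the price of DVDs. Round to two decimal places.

ΔQ_A = 2614 − 5270 = -2656; ΔP_B = 61 − 42.48 = 18.52.
Midpoints: Q̄_A = 3942.0, P̄_B = 51.74.
ε = (ΔQ_A/Q̄_A)/(ΔP_B/P̄_B) = (-2656/3942.0)/(18.52/51.74) ≈ -1.88.
ε < 0: DVD players and DVDs are complements.

-1.88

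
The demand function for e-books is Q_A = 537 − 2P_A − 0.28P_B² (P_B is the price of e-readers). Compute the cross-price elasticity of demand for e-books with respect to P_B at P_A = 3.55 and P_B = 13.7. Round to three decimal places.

-0.220

At P_A = 3.55 and P_B = 13.7: Q_A = 477.347.
∂Q_A/∂P_B = -0.56P_B = -0.56(13.7) = -7.6720.
ε = (∂Q_A/∂P_B)(P_B/Q_A) = -7.6720 × (13.7/477.347) ≈ -0.220.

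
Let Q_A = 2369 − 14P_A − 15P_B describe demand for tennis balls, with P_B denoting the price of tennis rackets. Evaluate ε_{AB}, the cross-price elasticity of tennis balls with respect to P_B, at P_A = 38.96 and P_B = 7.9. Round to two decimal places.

At P_A = 38.96 and P_B = 7.9: Q_A = 1705.06.
∂Q_A/∂P_B = -15.
ε = (∂Q_A/∂P_B)(P_B/Q_A) = -15 × (7.9/1705.06) ≈ -0.07.
Since ε < 0, tennis balls and tennis rackets are complements.

-0.07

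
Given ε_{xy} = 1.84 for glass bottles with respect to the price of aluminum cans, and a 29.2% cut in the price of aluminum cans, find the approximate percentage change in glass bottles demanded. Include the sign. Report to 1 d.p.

-53.7%

%ΔQ ≈ ε × %ΔP of aluminum cans = 1.84 × (-29.2%) = -53.7%.
Demand for glass bottles falls by about 53.7%.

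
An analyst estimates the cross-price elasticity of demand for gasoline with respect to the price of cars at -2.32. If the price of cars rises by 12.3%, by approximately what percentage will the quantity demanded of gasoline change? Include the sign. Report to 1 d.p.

%ΔQ ≈ ε × %ΔP of cars = -2.32 × (12.3%) = -28.5%.
Demand for gasoline falls by about 28.5%.

-28.5%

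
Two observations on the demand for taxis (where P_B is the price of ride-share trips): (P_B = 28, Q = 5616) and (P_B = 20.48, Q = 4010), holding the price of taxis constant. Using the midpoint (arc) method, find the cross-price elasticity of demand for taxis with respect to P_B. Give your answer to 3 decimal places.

ΔQ_A = 4010 − 5616 = -1606; ΔP_B = 20.48 − 28 = -7.52.
Midpoints: Q̄_A = 4813.0, P̄_B = 24.24.
ε = (ΔQ_A/Q̄_A)/(ΔP_B/P̄_B) = (-1606/4813.0)/(-7.52/24.24) ≈ 1.076.

1.076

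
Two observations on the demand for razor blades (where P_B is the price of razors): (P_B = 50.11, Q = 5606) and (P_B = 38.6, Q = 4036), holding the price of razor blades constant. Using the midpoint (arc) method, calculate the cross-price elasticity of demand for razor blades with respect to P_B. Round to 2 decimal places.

1.25

ΔQ_A = 4036 − 5606 = -1570; ΔP_B = 38.6 − 50.11 = -11.51.
Midpoints: Q̄_A = 4821.0, P̄_B = 44.36.
ε = (ΔQ_A/Q̄_A)/(ΔP_B/P̄_B) = (-1570/4821.0)/(-11.51/44.36) ≈ 1.25.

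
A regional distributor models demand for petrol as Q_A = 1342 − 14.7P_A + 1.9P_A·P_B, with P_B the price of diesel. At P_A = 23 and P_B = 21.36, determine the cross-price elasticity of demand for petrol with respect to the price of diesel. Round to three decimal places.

At P_A = 23 and P_B = 21.36: Q_A = 1937.332.
∂Q_A/∂P_B = 1.9P_A = 1.9(23) = 43.7000.
ε = (∂Q_A/∂P_B)(P_B/Q_A) = 43.7000 × (21.36/1937.332) ≈ 0.482.
ε > 0: substitutes.

0.482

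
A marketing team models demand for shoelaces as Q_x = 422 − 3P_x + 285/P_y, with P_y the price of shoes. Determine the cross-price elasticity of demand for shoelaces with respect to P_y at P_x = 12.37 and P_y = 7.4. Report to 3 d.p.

-0.091

At P_x = 12.37 and P_y = 7.4: Q_x = 423.404.
∂Q_x/∂P_y = −285/P_y² = -5.2045.
ε = (∂Q_x/∂P_y)(P_y/Q_x) = -5.2045 × (7.4/423.404) ≈ -0.091.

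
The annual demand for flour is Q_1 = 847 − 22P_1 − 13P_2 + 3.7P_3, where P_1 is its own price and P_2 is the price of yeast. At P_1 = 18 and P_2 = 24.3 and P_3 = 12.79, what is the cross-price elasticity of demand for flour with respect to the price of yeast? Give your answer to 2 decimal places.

At P_1 = 18 and P_2 = 24.3 and P_3 = 12.79: Q_1 = 182.423.
∂Q_1/∂P_2 = -13.
ε = (∂Q_1/∂P_2)(P_2/Q_1) = -13 × (24.3/182.423) ≈ -1.73.

-1.73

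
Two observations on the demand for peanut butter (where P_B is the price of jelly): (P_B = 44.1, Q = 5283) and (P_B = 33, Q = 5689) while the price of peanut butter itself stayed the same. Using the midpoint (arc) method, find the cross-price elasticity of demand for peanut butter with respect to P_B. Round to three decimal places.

-0.257

ΔQ_A = 5689 − 5283 = 406; ΔP_B = 33 − 44.1 = -11.1.
Midpoints: Q̄_A = 5486.0, P̄_B = 38.55.
ε = (ΔQ_A/Q̄_A)/(ΔP_B/P̄_B) = (406/5486.0)/(-11.1/38.55) ≈ -0.257.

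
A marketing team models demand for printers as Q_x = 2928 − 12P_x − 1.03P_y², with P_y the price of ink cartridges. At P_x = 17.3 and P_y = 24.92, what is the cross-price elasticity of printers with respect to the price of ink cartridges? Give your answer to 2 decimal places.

At P_x = 17.3 and P_y = 24.92: Q_x = 2080.763.
∂Q_x/∂P_y = -2.06P_y = -2.06(24.92) = -51.3352.
ε = (∂Q_x/∂P_y)(P_y/Q_x) = -51.3352 × (24.92/2080.763) ≈ -0.61.

-0.61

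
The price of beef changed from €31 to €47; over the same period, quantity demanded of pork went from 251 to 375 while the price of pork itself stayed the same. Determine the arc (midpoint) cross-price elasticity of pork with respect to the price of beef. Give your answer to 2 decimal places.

ΔQ_A = 375 − 251 = 124; ΔP_B = 47 − 31 = 16.
Midpoints: Q̄_A = 313.0, P̄_B = 39.00.
ε = (ΔQ_A/Q̄_A)/(ΔP_B/P̄_B) = (124/313.0)/(16/39.00) ≈ 0.97.
ε > 0: pork and beef are substitutes.

0.97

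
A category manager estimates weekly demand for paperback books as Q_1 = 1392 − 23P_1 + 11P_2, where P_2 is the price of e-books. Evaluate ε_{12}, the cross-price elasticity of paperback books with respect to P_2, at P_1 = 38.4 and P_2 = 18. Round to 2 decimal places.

0.28

At P_1 = 38.4 and P_2 = 18: Q_1 = 706.8.
∂Q_1/∂P_2 = 11.
ε = (∂Q_1/∂P_2)(P_2/Q_1) = 11 × (18/706.8) ≈ 0.28.
Since ε > 0, paperback books and e-books are substitutes.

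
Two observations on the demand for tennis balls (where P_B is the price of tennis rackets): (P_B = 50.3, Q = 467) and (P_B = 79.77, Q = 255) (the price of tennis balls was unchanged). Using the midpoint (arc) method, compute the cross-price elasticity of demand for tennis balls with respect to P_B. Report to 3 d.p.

ΔQ_A = 255 − 467 = -212; ΔP_B = 79.77 − 50.3 = 29.47.
Midpoints: Q̄_A = 361.0, P̄_B = 65.03.
ε = (ΔQ_A/Q̄_A)/(ΔP_B/P̄_B) = (-212/361.0)/(29.47/65.03) ≈ -1.296.
ε < 0: tennis balls and tennis rackets are complements.

-1.296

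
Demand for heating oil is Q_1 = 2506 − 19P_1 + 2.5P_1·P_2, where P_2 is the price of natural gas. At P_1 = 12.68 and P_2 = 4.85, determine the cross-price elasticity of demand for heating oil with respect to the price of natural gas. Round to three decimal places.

At P_1 = 12.68 and P_2 = 4.85: Q_1 = 2418.825.
∂Q_1/∂P_2 = 2.5P_1 = 2.5(12.68) = 31.7000.
ε = (∂Q_1/∂P_2)(P_2/Q_1) = 31.7000 × (4.85/2418.825) ≈ 0.064.

0.064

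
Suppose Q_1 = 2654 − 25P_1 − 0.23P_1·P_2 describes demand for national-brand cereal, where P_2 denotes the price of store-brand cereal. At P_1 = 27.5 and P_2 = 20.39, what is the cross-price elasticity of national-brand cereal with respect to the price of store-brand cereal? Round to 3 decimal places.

-0.070

At P_1 = 27.5 and P_2 = 20.39: Q_1 = 1837.533.
∂Q_1/∂P_2 = -0.23P_1 = -0.23(27.5) = -6.3250.
ε = (∂Q_1/∂P_2)(P_2/Q_1) = -6.3250 × (20.39/1837.533) ≈ -0.070.
ε < 0: complements.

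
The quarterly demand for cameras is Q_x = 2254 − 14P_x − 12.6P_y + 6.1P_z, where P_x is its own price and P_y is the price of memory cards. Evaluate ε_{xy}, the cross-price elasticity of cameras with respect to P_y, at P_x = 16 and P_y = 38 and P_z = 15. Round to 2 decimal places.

-0.29

At P_x = 16 and P_y = 38 and P_z = 15: Q_x = 1642.7.
∂Q_x/∂P_y = -12.6.
ε = (∂Q_x/∂P_y)(P_y/Q_x) = -12.6 × (38/1642.7) ≈ -0.29.
Since ε < 0, cameras and memory cards are complements.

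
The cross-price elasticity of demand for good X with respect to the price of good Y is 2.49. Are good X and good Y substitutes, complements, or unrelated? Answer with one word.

substitutes

ε = 2.49 > 0, so a higher price of good Y raises demand for good X: substitutes.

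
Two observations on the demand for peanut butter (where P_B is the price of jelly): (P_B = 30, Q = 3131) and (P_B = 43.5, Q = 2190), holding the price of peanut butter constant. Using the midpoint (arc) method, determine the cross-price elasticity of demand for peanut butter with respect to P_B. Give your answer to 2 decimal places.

ΔQ_A = 2190 − 3131 = -941; ΔP_B = 43.5 − 30 = 13.5.
Midpoints: Q̄_A = 2660.5, P̄_B = 36.75.
ε = (ΔQ_A/Q̄_A)/(ΔP_B/P̄_B) = (-941/2660.5)/(13.5/36.75) ≈ -0.96.

-0.96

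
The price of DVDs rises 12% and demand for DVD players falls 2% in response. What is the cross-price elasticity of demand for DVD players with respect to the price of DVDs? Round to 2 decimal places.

-0.17

ε = (%ΔQ of DVD players) / (%ΔP of DVDs) = (-2%) / (12%) ≈ -0.17.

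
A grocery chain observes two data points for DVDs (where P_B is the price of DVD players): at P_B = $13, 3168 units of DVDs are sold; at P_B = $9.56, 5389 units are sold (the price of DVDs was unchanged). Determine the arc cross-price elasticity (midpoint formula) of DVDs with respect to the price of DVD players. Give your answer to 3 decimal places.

ΔQ_A = 5389 − 3168 = 2221; ΔP_B = 9.56 − 13 = -3.44.
Midpoints: Q̄_A = 4278.5, P̄_B = 11.28.
ε = (ΔQ_A/Q̄_A)/(ΔP_B/P̄_B) = (2221/4278.5)/(-3.44/11.28) ≈ -1.702.

-1.702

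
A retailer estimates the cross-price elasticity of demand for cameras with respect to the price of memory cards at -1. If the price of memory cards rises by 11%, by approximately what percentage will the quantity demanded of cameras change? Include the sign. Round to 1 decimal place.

%ΔQ ≈ ε × %ΔP of memory cards = -1 × (11%) = -11.0%.
Demand for cameras falls by about 11.0%.

-11.0%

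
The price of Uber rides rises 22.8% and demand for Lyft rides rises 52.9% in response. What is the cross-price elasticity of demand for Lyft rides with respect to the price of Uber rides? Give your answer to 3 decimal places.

ε = (%ΔQ of Lyft rides) / (%ΔP of Uber rides) = (52.9%) / (22.8%) ≈ 2.320.

2.320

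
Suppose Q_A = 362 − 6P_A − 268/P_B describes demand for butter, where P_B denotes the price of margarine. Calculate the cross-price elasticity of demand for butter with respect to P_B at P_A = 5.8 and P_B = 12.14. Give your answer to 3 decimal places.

0.072

At P_A = 5.8 and P_B = 12.14: Q_A = 305.124.
∂Q_A/∂P_B = 268/P_B² = 1.8184.
ε = (∂Q_A/∂P_B)(P_B/Q_A) = 1.8184 × (12.14/305.124) ≈ 0.072.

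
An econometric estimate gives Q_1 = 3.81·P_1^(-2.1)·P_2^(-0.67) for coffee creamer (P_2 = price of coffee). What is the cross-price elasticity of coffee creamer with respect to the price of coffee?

-0.67

In a log-linear (constant-elasticity) demand function, the coefficient on the exponent of P_2 is the cross-price elasticity.
ε = -0.67. Negative, so coffee creamer and coffee are complements.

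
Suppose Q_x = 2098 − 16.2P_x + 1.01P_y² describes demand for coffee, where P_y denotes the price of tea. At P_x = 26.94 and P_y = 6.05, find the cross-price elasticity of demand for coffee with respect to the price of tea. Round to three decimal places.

At P_x = 26.94 and P_y = 6.05: Q_x = 1698.541.
∂Q_x/∂P_y = 2.02P_y = 2.02(6.05) = 12.2210.
ε = (∂Q_x/∂P_y)(P_y/Q_x) = 12.2210 × (6.05/1698.541) ≈ 0.044.

0.044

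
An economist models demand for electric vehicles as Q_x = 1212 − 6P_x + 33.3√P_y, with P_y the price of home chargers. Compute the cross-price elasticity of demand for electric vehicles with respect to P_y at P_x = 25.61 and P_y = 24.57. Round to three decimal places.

0.067

At P_x = 25.61 and P_y = 24.57: Q_x = 1223.402.
∂Q_x/∂P_y = 33.3/(2√P_y) = 33.3/(2√24.57) = 3.3590.
ε = (∂Q_x/∂P_y)(P_y/Q_x) = 3.3590 × (24.57/1223.402) ≈ 0.067.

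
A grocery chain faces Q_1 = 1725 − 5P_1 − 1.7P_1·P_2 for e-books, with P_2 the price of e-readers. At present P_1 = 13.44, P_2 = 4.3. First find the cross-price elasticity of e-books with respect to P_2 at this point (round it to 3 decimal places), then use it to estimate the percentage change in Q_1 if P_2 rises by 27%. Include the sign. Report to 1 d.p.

At P_1 = 13.44, P_2 = 4.3: Q_1 = 1559.554.
∂Q_1/∂P_2 = -1.7P_1 = -22.8480.
ε = (∂Q_1/∂P_2)(P_2/Q_1) = -22.8480 × 4.3/1559.554 ≈ -0.063.
%ΔQ_1 ≈ ε × %ΔP_2 = -0.063 × (27%) = -1.7%.

-1.7%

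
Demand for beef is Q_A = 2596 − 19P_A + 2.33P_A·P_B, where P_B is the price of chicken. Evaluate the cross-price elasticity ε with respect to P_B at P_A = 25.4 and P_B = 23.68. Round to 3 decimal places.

0.399

At P_A = 25.4 and P_B = 23.68: Q_A = 3514.830.
∂Q_A/∂P_B = 2.33P_A = 2.33(25.4) = 59.1820.
ε = (∂Q_A/∂P_B)(P_B/Q_A) = 59.1820 × (23.68/3514.830) ≈ 0.399.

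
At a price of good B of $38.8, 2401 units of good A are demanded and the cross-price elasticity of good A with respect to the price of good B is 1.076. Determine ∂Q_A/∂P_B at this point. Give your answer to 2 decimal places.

ε = (∂Q_A/∂P_B)·(P_B/Q_A) ⇒ ∂Q_A/∂P_B = ε·Q_A/P_B = 1.076 × 2401/38.8 ≈ 66.58.

66.58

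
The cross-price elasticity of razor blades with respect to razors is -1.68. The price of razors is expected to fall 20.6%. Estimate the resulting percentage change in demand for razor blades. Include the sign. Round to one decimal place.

%ΔQ ≈ ε × %ΔP of razors = -1.68 × (-20.6%) = 34.6%.

34.6%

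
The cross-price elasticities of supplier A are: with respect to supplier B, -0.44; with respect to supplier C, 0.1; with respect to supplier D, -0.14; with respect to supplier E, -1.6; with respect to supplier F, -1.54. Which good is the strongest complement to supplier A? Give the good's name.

supplier E

Complements have ε < 0. The most negative value is -1.6 (supplier E).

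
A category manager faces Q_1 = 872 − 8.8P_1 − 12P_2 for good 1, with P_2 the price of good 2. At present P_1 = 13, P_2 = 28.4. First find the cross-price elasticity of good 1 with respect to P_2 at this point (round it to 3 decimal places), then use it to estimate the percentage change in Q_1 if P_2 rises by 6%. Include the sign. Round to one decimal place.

At P_1 = 13, P_2 = 28.4: Q_1 = 416.8.
∂Q_1/∂P_2 = -12.
ε = (∂Q_1/∂P_2)(P_2/Q_1) = -12.0000 × 28.4/416.8 ≈ -0.818.
%ΔQ_1 ≈ ε × %ΔP_2 = -0.818 × (6%) = -4.9%.

-4.9%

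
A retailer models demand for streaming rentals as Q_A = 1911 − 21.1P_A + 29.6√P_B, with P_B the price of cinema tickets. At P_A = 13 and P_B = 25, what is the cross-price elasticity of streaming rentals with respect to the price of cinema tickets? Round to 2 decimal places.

At P_A = 13 and P_B = 25: Q_A = 1784.7.
∂Q_A/∂P_B = 29.6/(2√P_B) = 29.6/(2√25) = 2.9600.
ε = (∂Q_A/∂P_B)(P_B/Q_A) = 2.9600 × (25/1784.7) ≈ 0.04.

0.04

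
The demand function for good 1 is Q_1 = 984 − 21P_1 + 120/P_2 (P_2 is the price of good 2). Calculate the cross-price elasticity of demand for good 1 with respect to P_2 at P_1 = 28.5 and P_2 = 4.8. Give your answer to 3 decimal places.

At P_1 = 28.5 and P_2 = 4.8: Q_1 = 410.5.
∂Q_1/∂P_2 = −120/P_2² = -5.2083.
ε = (∂Q_1/∂P_2)(P_2/Q_1) = -5.2083 × (4.8/410.5) ≈ -0.061.

-0.061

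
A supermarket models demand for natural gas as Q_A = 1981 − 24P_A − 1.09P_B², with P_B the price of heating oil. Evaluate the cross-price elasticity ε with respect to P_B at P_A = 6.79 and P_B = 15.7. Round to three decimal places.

-0.347

At P_A = 6.79 and P_B = 15.7: Q_A = 1549.366.
∂Q_A/∂P_B = -2.18P_B = -2.18(15.7) = -34.2260.
ε = (∂Q_A/∂P_B)(P_B/Q_A) = -34.2260 × (15.7/1549.366) ≈ -0.347.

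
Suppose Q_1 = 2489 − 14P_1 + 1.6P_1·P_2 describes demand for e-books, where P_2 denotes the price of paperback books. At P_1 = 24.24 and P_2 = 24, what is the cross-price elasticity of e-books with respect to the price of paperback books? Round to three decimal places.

At P_1 = 24.24 and P_2 = 24: Q_1 = 3080.456.
∂Q_1/∂P_2 = 1.6P_1 = 1.6(24.24) = 38.7840.
ε = (∂Q_1/∂P_2)(P_2/Q_1) = 38.7840 × (24/3080.456) ≈ 0.302.

0.302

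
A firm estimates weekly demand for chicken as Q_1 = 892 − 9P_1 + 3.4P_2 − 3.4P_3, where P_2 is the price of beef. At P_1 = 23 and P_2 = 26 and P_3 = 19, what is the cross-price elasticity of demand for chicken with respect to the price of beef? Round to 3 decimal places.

At P_1 = 23 and P_2 = 26 and P_3 = 19: Q_1 = 708.8.
∂Q_1/∂P_2 = 3.4.
ε = (∂Q_1/∂P_2)(P_2/Q_1) = 3.4 × (26/708.8) ≈ 0.125.

0.125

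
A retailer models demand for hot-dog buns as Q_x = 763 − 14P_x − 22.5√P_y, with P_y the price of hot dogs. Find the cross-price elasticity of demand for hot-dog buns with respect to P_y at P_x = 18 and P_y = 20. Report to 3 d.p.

At P_x = 18 and P_y = 20: Q_x = 410.377.
∂Q_x/∂P_y = -22.5/(2√P_y) = -22.5/(2√20) = -2.5156.
ε = (∂Q_x/∂P_y)(P_y/Q_x) = -2.5156 × (20/410.377) ≈ -0.123.
ε < 0: complements.

-0.123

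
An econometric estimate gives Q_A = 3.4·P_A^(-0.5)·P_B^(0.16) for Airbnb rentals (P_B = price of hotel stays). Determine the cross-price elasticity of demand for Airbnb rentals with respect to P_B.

0.16

In a log-linear (constant-elasticity) demand function, the coefficient on the exponent of P_B is the cross-price elasticity.
ε = 0.16. Positive, so Airbnb rentals and hotel stays are substitutes.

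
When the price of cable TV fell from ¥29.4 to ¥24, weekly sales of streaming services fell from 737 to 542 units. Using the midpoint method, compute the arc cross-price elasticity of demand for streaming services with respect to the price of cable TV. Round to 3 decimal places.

ΔQ_A = 542 − 737 = -195; ΔP_B = 24 − 29.4 = -5.4.
Midpoints: Q̄_A = 639.5, P̄_B = 26.70.
ε = (ΔQ_A/Q̄_A)/(ΔP_B/P̄_B) = (-195/639.5)/(-5.4/26.70) ≈ 1.508.
ε > 0: streaming services and cable TV are substitutes.

1.508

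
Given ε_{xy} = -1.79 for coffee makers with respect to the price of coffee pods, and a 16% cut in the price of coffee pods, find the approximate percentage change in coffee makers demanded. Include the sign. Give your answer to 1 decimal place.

%ΔQ ≈ ε × %ΔP of coffee pods = -1.79 × (-16%) = 28.6%.
Demand for coffee makers rises by about 28.6%.

28.6%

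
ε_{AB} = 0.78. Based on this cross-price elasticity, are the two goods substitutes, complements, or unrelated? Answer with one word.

ε = 0.78 > 0, so a higher price of good B raises demand for good A: substitutes.

substitutes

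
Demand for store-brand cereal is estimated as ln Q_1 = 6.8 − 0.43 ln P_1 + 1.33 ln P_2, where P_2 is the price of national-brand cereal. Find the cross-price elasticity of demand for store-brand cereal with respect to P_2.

In a log-linear (constant-elasticity) demand function, the coefficient on ln P_2 is the cross-price elasticity.
ε = 1.33. Positive, so store-brand cereal and national-brand cereal are substitutes.

1.33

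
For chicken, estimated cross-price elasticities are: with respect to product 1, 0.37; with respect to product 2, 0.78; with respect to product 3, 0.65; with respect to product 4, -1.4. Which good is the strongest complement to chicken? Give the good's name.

product 4

Complements have ε < 0. The most negative value is -1.4 (product 4).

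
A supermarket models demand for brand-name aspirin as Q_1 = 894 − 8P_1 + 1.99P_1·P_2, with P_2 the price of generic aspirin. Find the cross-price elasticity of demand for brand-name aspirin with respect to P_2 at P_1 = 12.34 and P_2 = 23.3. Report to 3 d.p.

At P_1 = 12.34 and P_2 = 23.3: Q_1 = 1367.449.
∂Q_1/∂P_2 = 1.99P_1 = 1.99(12.34) = 24.5566.
ε = (∂Q_1/∂P_2)(P_2/Q_1) = 24.5566 × (23.3/1367.449) ≈ 0.418.

0.418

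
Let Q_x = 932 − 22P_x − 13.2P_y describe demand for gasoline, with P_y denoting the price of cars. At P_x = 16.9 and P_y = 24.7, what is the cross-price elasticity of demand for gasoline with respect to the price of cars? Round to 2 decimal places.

-1.39

At P_x = 16.9 and P_y = 24.7: Q_x = 234.16.
∂Q_x/∂P_y = -13.2.
ε = (∂Q_x/∂P_y)(P_y/Q_x) = -13.2 × (24.7/234.16) ≈ -1.39.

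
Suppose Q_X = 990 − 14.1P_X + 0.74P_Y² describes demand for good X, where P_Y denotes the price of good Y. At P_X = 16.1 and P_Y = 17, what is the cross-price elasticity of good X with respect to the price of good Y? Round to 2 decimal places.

At P_X = 16.1 and P_Y = 17: Q_X = 976.85.
∂Q_X/∂P_Y = 1.48P_Y = 1.48(17) = 25.1600.
ε = (∂Q_X/∂P_Y)(P_Y/Q_X) = 25.1600 × (17/976.85) ≈ 0.44.
ε > 0: substitutes.

0.44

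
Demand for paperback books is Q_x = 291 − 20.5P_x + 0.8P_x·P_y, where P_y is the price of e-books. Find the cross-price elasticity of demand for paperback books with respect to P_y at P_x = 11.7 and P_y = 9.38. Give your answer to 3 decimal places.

0.632

At P_x = 11.7 and P_y = 9.38: Q_x = 138.947.
∂Q_x/∂P_y = 0.8P_x = 0.8(11.7) = 9.3600.
ε = (∂Q_x/∂P_y)(P_y/Q_x) = 9.3600 × (9.38/138.947) ≈ 0.632.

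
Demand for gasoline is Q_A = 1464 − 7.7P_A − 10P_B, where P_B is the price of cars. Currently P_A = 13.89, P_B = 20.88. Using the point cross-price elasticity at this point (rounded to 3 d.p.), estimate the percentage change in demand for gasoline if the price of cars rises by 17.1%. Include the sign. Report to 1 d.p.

At P_A = 13.89, P_B = 20.88: Q_A = 1148.247.
∂Q_A/∂P_B = -10.
ε = (∂Q_A/∂P_B)(P_B/Q_A) = -10.0000 × 20.88/1148.247 ≈ -0.182.
%ΔQ_A ≈ ε × %ΔP_B = -0.182 × (17.1%) = -3.1%.

-3.1%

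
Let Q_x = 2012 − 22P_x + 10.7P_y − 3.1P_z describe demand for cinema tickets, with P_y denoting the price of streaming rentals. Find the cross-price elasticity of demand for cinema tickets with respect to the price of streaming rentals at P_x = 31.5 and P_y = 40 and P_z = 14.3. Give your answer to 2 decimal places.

0.25

At P_x = 31.5 and P_y = 40 and P_z = 14.3: Q_x = 1702.67.
∂Q_x/∂P_y = 10.7.
ε = (∂Q_x/∂P_y)(P_y/Q_x) = 10.7 × (40/1702.67) ≈ 0.25.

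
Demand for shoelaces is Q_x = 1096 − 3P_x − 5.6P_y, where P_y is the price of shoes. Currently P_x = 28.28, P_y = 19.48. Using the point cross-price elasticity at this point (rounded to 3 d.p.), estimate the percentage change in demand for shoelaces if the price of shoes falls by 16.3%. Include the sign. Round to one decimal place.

2.0%

At P_x = 28.28, P_y = 19.48: Q_x = 902.072.
∂Q_x/∂P_y = -5.6.
ε = (∂Q_x/∂P_y)(P_y/Q_x) = -5.6000 × 19.48/902.072 ≈ -0.121.
%ΔQ_x ≈ ε × %ΔP_y = -0.121 × (-16.3%) = 2.0%.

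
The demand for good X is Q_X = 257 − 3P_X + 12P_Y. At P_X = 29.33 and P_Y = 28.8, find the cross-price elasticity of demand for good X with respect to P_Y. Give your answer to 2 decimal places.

0.67

At P_X = 29.33 and P_Y = 28.8: Q_X = 514.61.
∂Q_X/∂P_Y = 12.
ε = (∂Q_X/∂P_Y)(P_Y/Q_X) = 12 × (28.8/514.61) ≈ 0.67.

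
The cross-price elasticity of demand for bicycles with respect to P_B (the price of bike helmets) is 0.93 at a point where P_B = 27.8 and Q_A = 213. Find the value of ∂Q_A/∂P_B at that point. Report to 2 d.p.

7.13

ε = (∂Q_A/∂P_B)·(P_B/Q_A) ⇒ ∂Q_A/∂P_B = ε·Q_A/P_B = 0.93 × 213/27.8 ≈ 7.13.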